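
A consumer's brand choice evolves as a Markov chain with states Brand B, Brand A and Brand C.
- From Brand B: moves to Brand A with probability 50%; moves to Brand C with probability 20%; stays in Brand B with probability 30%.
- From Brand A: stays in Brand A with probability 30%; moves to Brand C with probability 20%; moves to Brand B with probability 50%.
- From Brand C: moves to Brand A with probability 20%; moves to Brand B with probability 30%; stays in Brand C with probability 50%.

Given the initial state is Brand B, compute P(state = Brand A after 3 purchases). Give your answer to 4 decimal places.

0.3540

Propagate the distribution vector 3 purchases from Brand B.
After 0 purchases: (1.0000, 0.0000, 0.0000)
After 1 purchase: (0.3000, 0.5000, 0.2000)
After 2 purchases: (0.4000, 0.3400, 0.2600)
After 3 purchases: (0.3680, 0.3540, 0.2780)
P(in Brand A after 3 purchases) = 0.3540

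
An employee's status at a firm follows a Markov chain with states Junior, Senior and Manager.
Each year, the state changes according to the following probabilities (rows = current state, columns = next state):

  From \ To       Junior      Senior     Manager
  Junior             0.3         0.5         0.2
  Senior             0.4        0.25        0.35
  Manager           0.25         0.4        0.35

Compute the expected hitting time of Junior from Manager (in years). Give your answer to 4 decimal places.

3.3094

Let t(s) be the expected number of years to first reach Junior from state s, with t(Junior) = 0. Conditioning on the first year:
t(Senior) = 1 + 0.25·t(Senior) + 0.35·t(Manager)
t(Manager) = 1 + 0.4·t(Senior) + 0.35·t(Manager)
Solving: t(Senior) = 2.8777, t(Manager) = 3.3094.
Expected years from Manager to Junior: 3.3094.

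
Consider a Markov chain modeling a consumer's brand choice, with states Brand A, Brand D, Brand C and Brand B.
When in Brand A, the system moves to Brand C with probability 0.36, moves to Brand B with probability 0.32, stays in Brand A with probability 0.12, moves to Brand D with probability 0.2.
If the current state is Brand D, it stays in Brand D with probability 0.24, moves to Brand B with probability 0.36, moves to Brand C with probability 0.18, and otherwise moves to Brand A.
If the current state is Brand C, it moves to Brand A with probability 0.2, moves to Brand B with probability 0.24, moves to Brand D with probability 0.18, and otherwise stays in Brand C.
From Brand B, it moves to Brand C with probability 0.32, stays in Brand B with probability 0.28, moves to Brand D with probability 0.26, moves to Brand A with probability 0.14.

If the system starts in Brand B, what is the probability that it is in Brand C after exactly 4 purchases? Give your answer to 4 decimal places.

Propagate the distribution vector 4 purchases from Brand B.
After 0 purchases: (0.0000, 0.0000, 0.0000, 1.0000)
After 1 purchase: (0.1400, 0.2600, 0.3200, 0.2800)
After 2 purchases: (0.1772, 0.2208, 0.3084, 0.2936)
After 3 purchases: (0.1726, 0.2203, 0.3147, 0.2924)
After 4 purchases: (0.1731, 0.2201, 0.3149, 0.2919)
P(in Brand C after 4 purchases) = 0.3149

0.3149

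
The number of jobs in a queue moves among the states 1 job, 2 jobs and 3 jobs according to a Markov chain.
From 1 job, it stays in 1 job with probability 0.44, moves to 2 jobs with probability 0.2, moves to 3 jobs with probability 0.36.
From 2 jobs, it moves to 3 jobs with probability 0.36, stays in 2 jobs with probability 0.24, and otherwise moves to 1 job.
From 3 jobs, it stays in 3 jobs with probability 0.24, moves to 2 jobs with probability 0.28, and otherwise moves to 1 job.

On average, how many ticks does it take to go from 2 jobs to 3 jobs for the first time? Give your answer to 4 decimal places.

Let t(s) be the expected number of ticks to first reach 3 jobs from state s, with t(3 jobs) = 0. Conditioning on the first tick:
t(1 job) = 1 + 0.44·t(1 job) + 0.2·t(2 jobs)
t(2 jobs) = 1 + 0.4·t(1 job) + 0.24·t(2 jobs)
Solving: t(1 job) = 2.7778, t(2 jobs) = 2.7778.
Expected ticks from 2 jobs to 3 jobs: 2.7778.

2.7778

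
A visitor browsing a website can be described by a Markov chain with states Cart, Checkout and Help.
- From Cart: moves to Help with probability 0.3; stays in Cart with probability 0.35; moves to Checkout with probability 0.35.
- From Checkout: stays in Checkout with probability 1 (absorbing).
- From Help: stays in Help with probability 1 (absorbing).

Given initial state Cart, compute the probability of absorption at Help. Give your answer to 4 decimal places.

Let h(s) be the probability of absorption at Help starting from transient state s. Then h(Help) = 1 and h(Checkout) = 0. By first-step analysis:
h(Cart) = 0.35·h(Cart) + 0.35·0 + 0.3·1
Solving: h(Cart) = 0.4615.
Starting from Cart, the probability is 0.4615.

0.4615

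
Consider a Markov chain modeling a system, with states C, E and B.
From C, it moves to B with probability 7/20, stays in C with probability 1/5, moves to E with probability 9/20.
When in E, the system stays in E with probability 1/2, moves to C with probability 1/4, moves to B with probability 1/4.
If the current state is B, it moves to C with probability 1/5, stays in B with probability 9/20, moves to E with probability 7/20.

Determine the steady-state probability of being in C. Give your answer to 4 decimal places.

0.2219

Let the stationary distribution be π with π = πP and π_1 + π_2 + π_3 = 1.
π_1 = 0.2·π_1 + 0.25·π_2 + 0.2·π_3
π_2 = 0.45·π_1 + 0.5·π_2 + 0.35·π_3
Solving with the normalization constraint gives π = (0.2219, 0.4379, 0.3402).
So the stationary probability of C is 0.2219.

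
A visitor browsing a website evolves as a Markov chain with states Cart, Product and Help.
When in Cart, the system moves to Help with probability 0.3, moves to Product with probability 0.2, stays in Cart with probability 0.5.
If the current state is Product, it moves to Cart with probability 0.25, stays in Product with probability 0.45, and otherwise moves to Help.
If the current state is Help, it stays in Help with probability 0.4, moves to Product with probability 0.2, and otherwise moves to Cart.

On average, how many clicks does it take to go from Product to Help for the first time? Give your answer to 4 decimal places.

Let t(s) be the expected number of clicks to first reach Help from state s, with t(Help) = 0. Conditioning on the first click:
t(Cart) = 1 + 0.5·t(Cart) + 0.2·t(Product)
t(Product) = 1 + 0.25·t(Cart) + 0.45·t(Product)
Solving: t(Cart) = 3.3333, t(Product) = 3.3333.
Expected clicks from Product to Help: 3.3333.

3.3333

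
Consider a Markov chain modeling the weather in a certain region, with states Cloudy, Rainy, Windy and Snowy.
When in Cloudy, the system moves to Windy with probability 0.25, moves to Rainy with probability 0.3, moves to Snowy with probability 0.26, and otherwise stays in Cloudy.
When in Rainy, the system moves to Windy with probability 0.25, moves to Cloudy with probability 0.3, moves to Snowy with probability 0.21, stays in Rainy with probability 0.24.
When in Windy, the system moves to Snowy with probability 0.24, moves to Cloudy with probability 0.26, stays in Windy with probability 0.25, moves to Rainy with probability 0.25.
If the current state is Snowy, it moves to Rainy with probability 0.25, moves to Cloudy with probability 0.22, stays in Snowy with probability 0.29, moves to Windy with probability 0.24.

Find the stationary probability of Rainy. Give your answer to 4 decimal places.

Let the stationary distribution be π with π = πP and π_1 + π_2 + π_3 + π_4 = 1.
π_1 = 0.19·π_1 + 0.3·π_2 + 0.26·π_3 + 0.22·π_4
π_2 = 0.3·π_1 + 0.24·π_2 + 0.25·π_3 + 0.25·π_4
π_3 = 0.25·π_1 + 0.25·π_2 + 0.25·π_3 + 0.24·π_4
Solving with the normalization constraint gives π = (0.2434, 0.2596, 0.2475, 0.2496).
So the stationary probability of Rainy is 0.2596.

0.2596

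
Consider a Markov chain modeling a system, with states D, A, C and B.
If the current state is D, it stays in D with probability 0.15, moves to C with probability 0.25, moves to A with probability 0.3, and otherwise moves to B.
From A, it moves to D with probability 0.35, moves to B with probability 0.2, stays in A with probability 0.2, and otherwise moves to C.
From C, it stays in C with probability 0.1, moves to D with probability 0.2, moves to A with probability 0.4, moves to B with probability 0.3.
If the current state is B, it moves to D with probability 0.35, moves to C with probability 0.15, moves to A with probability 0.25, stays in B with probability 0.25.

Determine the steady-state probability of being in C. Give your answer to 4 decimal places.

0.1949

Let the stationary distribution be π with π = πP and π_1 + π_2 + π_3 + π_4 = 1.
π_1 = 0.15·π_1 + 0.35·π_2 + 0.2·π_3 + 0.35·π_4
π_2 = 0.3·π_1 + 0.2·π_2 + 0.4·π_3 + 0.25·π_4
π_3 = 0.25·π_1 + 0.25·π_2 + 0.1·π_3 + 0.15·π_4
Solving with the normalization constraint gives π = (0.2673, 0.2787, 0.1949, 0.2592).
So the stationary probability of C is 0.1949.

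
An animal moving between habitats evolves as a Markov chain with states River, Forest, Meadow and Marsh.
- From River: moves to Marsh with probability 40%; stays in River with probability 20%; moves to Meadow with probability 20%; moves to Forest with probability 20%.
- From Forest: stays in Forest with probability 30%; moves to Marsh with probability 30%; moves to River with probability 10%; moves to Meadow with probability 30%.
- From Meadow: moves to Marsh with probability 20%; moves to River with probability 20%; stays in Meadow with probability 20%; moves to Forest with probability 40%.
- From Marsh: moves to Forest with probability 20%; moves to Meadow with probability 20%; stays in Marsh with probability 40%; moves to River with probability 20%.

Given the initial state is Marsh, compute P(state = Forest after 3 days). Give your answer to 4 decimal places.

0.2700

Propagate the distribution vector 3 days from Marsh.
After 0 days: (0.0000, 0.0000, 0.0000, 1.0000)
After 1 day: (0.2000, 0.2000, 0.2000, 0.4000)
After 2 days: (0.1800, 0.2600, 0.2200, 0.3400)
After 3 days: (0.1740, 0.2700, 0.2260, 0.3300)
P(in Forest after 3 days) = 0.2700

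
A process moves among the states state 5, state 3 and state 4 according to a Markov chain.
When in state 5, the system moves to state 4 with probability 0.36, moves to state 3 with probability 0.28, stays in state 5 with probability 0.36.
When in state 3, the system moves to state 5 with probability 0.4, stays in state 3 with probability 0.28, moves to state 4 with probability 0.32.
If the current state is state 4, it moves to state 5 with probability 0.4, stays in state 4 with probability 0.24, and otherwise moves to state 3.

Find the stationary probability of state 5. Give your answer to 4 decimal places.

0.3846

Let the stationary distribution be π with π = πP and π_1 + π_2 + π_3 = 1.
π_1 = 0.36·π_1 + 0.4·π_2 + 0.4·π_3
π_2 = 0.28·π_1 + 0.28·π_2 + 0.36·π_3
Solving with the normalization constraint gives π = (0.3846, 0.3048, 0.3105).
So the stationary probability of state 5 is 0.3846.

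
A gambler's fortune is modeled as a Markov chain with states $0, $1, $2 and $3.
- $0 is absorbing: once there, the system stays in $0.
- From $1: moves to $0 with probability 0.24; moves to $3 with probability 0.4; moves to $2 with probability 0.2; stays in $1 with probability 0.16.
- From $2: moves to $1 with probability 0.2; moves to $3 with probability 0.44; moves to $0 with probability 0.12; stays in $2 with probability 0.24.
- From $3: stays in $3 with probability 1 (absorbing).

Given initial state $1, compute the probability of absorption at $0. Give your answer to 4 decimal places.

0.3449

Let h(s) be the probability of absorption at $0 starting from transient state s. Then h($0) = 1 and h($3) = 0. By first-step analysis:
h($1) = 0.24·1 + 0.16·h($1) + 0.2·h($2) + 0.4·0
h($2) = 0.12·1 + 0.2·h($1) + 0.24·h($2) + 0.44·0
Solving: h($1) = 0.3449, h($2) = 0.2487.
Starting from $1, the probability is 0.3449.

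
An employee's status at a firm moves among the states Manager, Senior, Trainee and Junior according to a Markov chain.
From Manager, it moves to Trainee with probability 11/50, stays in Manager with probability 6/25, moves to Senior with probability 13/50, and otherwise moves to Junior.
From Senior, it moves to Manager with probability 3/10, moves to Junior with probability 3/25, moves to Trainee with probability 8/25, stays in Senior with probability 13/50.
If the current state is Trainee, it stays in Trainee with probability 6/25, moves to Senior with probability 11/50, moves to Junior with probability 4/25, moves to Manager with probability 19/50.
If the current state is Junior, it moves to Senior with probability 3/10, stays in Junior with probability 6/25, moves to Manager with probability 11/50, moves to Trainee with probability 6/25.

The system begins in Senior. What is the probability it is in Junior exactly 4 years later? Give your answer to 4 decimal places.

Propagate the distribution vector 4 years from Senior.
After 0 years: (0.0000, 1.0000, 0.0000, 0.0000)
After 1 year: (0.3000, 0.2600, 0.3200, 0.1200)
After 2 years: (0.2980, 0.2520, 0.2548, 0.1952)
After 3 years: (0.2869, 0.2576, 0.2542, 0.2013)
After 4 years: (0.2870, 0.2579, 0.2549, 0.2002)
P(in Junior after 4 years) = 0.2002

0.2002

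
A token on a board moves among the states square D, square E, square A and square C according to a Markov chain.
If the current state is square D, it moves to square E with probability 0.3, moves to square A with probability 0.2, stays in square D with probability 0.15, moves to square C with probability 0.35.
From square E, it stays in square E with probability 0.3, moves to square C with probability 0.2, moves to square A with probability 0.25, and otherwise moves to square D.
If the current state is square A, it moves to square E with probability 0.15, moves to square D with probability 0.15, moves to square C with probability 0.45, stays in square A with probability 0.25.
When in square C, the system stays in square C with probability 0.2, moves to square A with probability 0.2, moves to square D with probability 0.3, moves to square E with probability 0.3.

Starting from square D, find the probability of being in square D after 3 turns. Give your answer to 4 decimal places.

0.2179

Propagate the distribution vector 3 turns from square D.
After 0 turns: (1.0000, 0.0000, 0.0000, 0.0000)
After 1 turn: (0.1500, 0.3000, 0.2000, 0.3500)
After 2 turns: (0.2325, 0.2700, 0.2250, 0.2725)
After 3 turns: (0.2179, 0.2663, 0.2248, 0.2911)
P(in square D after 3 turns) = 0.2179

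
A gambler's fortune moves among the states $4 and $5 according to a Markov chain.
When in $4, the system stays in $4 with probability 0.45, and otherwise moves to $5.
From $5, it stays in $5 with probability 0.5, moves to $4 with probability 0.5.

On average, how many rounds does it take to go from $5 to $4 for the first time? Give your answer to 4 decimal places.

2.0000

Let t(s) be the expected number of rounds to first reach $4 from state s, with t($4) = 0. Conditioning on the first round:
t($5) = 1 + 0.5·t($5)
Solving: t($5) = 2.0000.
Expected rounds from $5 to $4: 2.0000.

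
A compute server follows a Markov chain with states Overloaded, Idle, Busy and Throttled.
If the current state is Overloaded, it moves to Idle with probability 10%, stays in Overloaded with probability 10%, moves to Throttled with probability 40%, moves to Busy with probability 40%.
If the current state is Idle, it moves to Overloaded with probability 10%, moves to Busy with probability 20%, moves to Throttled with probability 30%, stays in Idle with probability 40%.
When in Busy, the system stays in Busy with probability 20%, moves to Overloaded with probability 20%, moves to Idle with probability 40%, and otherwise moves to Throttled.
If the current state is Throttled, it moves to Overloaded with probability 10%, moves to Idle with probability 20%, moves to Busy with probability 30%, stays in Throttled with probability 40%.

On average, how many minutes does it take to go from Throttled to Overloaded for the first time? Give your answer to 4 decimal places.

Let t(s) be the expected number of minutes to first reach Overloaded from state s, with t(Overloaded) = 0. Conditioning on the first minute:
t(Idle) = 1 + 0.4·t(Idle) + 0.2·t(Busy) + 0.3·t(Throttled)
t(Busy) = 1 + 0.4·t(Idle) + 0.2·t(Busy) + 0.2·t(Throttled)
t(Throttled) = 1 + 0.2·t(Idle) + 0.3·t(Busy) + 0.4·t(Throttled)
Solving: t(Idle) = 8.1250, t(Busy) = 7.3214, t(Throttled) = 8.0357.
Expected minutes from Throttled to Overloaded: 8.0357.

8.0357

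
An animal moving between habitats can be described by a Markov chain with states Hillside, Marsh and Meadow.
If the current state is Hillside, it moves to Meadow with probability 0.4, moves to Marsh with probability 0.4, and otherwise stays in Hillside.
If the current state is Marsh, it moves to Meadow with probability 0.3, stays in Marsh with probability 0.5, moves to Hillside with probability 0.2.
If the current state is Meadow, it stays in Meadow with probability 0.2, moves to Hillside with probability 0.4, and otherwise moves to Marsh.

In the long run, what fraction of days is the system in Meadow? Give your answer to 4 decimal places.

0.2963

Let the stationary distribution be π with π = πP and π_1 + π_2 + π_3 = 1.
π_1 = 0.2·π_1 + 0.2·π_2 + 0.4·π_3
π_2 = 0.4·π_1 + 0.5·π_2 + 0.4·π_3
Solving with the normalization constraint gives π = (0.2593, 0.4444, 0.2963).
So the stationary probability of Meadow is 0.2963.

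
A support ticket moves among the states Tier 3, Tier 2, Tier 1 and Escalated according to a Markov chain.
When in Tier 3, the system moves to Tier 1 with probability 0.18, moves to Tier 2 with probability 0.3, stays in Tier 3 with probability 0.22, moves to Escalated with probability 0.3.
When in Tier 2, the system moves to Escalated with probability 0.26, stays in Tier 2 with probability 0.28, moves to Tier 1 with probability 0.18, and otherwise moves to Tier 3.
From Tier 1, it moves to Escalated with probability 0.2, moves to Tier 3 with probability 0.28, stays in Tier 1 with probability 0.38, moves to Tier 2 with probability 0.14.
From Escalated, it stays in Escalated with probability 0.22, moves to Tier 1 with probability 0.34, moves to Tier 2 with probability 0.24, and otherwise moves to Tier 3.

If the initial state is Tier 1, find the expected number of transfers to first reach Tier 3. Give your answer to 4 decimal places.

Let t(s) be the expected number of transfers to first reach Tier 3 from state s, with t(Tier 3) = 0. Conditioning on the first transfer:
t(Tier 2) = 1 + 0.28·t(Tier 2) + 0.18·t(Tier 1) + 0.26·t(Escalated)
t(Tier 1) = 1 + 0.14·t(Tier 2) + 0.38·t(Tier 1) + 0.2·t(Escalated)
t(Escalated) = 1 + 0.24·t(Tier 2) + 0.34·t(Tier 1) + 0.22·t(Escalated)
Solving: t(Tier 2) = 3.8277, t(Tier 1) = 3.8059, t(Escalated) = 4.1188.
Expected transfers from Tier 1 to Tier 3: 3.8059.

3.8059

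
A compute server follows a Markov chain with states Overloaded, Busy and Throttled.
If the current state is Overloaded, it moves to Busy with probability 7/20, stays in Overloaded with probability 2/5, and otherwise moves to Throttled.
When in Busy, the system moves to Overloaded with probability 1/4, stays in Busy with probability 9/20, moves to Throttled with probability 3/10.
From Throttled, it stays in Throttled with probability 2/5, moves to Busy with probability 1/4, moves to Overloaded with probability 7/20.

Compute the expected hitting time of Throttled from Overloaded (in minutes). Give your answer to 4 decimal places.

Let t(s) be the expected number of minutes to first reach Throttled from state s, with t(Throttled) = 0. Conditioning on the first minute:
t(Overloaded) = 1 + 0.4·t(Overloaded) + 0.35·t(Busy)
t(Busy) = 1 + 0.25·t(Overloaded) + 0.45·t(Busy)
Solving: t(Overloaded) = 3.7113, t(Busy) = 3.5052.
Expected minutes from Overloaded to Throttled: 3.7113.

3.7113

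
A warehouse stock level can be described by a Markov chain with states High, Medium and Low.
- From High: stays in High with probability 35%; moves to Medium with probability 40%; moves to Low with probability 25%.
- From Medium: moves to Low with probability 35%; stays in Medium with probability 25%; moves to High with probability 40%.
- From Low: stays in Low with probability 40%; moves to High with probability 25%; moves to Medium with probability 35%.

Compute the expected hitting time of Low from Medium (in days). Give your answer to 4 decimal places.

3.2061

Let t(s) be the expected number of days to first reach Low from state s, with t(Low) = 0. Conditioning on the first day:
t(High) = 1 + 0.35·t(High) + 0.4·t(Medium)
t(Medium) = 1 + 0.4·t(High) + 0.25·t(Medium)
Solving: t(High) = 3.5115, t(Medium) = 3.2061.
Expected days from Medium to Low: 3.2061.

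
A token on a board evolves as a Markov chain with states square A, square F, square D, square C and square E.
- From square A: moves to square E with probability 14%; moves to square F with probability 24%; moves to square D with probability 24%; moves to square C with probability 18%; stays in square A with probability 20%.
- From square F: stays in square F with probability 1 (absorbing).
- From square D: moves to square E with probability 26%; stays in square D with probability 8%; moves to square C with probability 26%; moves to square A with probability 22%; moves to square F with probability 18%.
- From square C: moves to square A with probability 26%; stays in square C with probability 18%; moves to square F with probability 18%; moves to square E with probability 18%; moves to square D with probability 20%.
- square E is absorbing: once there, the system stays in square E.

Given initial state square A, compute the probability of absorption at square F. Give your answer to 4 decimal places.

0.5572

Let h(s) be the probability of absorption at square F starting from transient state s. Then h(square F) = 1 and h(square E) = 0. By first-step analysis:
h(square A) = 0.2·h(square A) + 0.24·1 + 0.24·h(square D) + 0.18·h(square C) + 0.14·0
h(square D) = 0.22·h(square A) + 0.18·1 + 0.08·h(square D) + 0.26·h(square C) + 0.26·0
h(square C) = 0.26·h(square A) + 0.18·1 + 0.2·h(square D) + 0.18·h(square C) + 0.18·0
Solving: h(square A) = 0.5572, h(square D) = 0.4735, h(square C) = 0.5117.
Starting from square A, the probability is 0.5572.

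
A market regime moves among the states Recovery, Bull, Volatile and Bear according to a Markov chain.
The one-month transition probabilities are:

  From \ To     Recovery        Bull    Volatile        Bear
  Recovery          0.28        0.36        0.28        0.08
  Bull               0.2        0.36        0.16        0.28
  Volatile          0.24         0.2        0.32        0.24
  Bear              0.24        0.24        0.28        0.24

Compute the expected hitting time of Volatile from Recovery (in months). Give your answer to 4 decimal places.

4.1783

Let t(s) be the expected number of months to first reach Volatile from state s, with t(Volatile) = 0. Conditioning on the first month:
t(Recovery) = 1 + 0.28·t(Recovery) + 0.36·t(Bull) + 0.08·t(Bear)
t(Bull) = 1 + 0.2·t(Recovery) + 0.36·t(Bull) + 0.28·t(Bear)
t(Bear) = 1 + 0.24·t(Recovery) + 0.24·t(Bull) + 0.24·t(Bear)
Solving: t(Recovery) = 4.1783, t(Bull) = 4.6657, t(Bear) = 4.1086.
Expected months from Recovery to Volatile: 4.1783.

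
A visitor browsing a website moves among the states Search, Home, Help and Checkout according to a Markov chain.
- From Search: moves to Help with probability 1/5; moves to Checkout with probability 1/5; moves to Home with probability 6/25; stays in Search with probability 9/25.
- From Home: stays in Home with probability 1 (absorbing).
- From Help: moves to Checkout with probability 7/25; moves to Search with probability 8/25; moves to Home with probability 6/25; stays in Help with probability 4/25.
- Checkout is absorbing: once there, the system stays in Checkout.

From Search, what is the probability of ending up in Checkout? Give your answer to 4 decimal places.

Let h(s) be the probability of absorption at Checkout starting from transient state s. Then h(Checkout) = 1 and h(Home) = 0. By first-step analysis:
h(Search) = 0.36·h(Search) + 0.24·0 + 0.2·h(Help) + 0.2·1
h(Help) = 0.32·h(Search) + 0.24·0 + 0.16·h(Help) + 0.28·1
Solving: h(Search) = 0.4730, h(Help) = 0.5135.
Starting from Search, the probability is 0.4730.

0.4730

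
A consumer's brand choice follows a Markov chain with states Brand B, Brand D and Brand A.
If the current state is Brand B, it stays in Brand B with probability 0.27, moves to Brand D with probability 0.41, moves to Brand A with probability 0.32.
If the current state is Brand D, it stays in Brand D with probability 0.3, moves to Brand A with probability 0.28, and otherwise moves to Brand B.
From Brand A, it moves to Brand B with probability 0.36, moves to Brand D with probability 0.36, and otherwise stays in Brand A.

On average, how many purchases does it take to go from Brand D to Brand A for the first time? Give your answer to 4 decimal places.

3.3943

Let t(s) be the expected number of purchases to first reach Brand A from state s, with t(Brand A) = 0. Conditioning on the first purchase:
t(Brand B) = 1 + 0.27·t(Brand B) + 0.41·t(Brand D)
t(Brand D) = 1 + 0.42·t(Brand B) + 0.3·t(Brand D)
Solving: t(Brand B) = 3.2763, t(Brand D) = 3.3943.
Expected purchases from Brand D to Brand A: 3.3943.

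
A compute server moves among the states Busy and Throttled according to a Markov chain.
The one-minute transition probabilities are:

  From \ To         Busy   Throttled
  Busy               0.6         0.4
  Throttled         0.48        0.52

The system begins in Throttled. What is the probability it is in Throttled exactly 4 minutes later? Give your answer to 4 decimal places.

0.4547

Propagate the distribution vector 4 minutes from Throttled.
After 0 minutes: (0.0000, 1.0000)
After 1 minute: (0.4800, 0.5200)
After 2 minutes: (0.5376, 0.4624)
After 3 minutes: (0.5445, 0.4555)
After 4 minutes: (0.5453, 0.4547)
P(in Throttled after 4 minutes) = 0.4547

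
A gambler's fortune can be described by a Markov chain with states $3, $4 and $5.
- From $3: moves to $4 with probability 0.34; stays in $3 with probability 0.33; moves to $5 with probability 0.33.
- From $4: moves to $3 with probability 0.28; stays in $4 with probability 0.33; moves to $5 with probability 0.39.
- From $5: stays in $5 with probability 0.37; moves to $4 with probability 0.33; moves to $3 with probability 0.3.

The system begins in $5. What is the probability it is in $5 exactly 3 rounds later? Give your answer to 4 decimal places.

0.3646

Propagate the distribution vector 3 rounds from $5.
After 0 rounds: (0.0000, 0.0000, 1.0000)
After 1 round: (0.3000, 0.3300, 0.3700)
After 2 rounds: (0.3024, 0.3330, 0.3646)
After 3 rounds: (0.3024, 0.3330, 0.3646)
P(in $5 after 3 rounds) = 0.3646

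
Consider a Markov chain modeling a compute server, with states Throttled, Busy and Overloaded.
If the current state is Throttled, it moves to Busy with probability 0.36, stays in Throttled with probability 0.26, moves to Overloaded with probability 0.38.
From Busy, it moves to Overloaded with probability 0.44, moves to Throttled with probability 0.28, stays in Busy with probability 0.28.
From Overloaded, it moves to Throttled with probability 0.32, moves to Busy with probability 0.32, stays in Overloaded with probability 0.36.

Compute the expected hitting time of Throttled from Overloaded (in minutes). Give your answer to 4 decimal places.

Let t(s) be the expected number of minutes to first reach Throttled from state s, with t(Throttled) = 0. Conditioning on the first minute:
t(Busy) = 1 + 0.28·t(Busy) + 0.44·t(Overloaded)
t(Overloaded) = 1 + 0.32·t(Busy) + 0.36·t(Overloaded)
Solving: t(Busy) = 3.3750, t(Overloaded) = 3.2500.
Expected minutes from Overloaded to Throttled: 3.2500.

3.2500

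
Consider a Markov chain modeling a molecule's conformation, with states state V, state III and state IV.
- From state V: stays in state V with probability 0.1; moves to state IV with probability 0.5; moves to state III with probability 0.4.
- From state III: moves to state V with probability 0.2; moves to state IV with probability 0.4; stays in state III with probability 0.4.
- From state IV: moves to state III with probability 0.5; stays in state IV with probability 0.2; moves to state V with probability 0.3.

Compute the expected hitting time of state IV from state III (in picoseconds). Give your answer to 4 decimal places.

Let t(s) be the expected number of picoseconds to first reach state IV from state s, with t(state IV) = 0. Conditioning on the first picosecond:
t(state V) = 1 + 0.1·t(state V) + 0.4·t(state III)
t(state III) = 1 + 0.2·t(state V) + 0.4·t(state III)
Solving: t(state V) = 2.1739, t(state III) = 2.3913.
Expected picoseconds from state III to state IV: 2.3913.

2.3913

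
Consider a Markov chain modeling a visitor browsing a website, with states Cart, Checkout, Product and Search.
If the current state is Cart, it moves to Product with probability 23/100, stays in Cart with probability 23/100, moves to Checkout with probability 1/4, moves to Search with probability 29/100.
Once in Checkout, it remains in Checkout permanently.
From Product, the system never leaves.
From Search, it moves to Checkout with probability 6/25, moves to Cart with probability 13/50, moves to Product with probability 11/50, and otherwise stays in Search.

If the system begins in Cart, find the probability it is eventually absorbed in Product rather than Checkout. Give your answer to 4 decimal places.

Let h(s) be the probability of absorption at Product starting from transient state s. Then h(Product) = 1 and h(Checkout) = 0. By first-step analysis:
h(Cart) = 0.23·h(Cart) + 0.25·0 + 0.23·1 + 0.29·h(Search)
h(Search) = 0.26·h(Cart) + 0.24·0 + 0.22·1 + 0.28·h(Search)
Solving: h(Cart) = 0.4789, h(Search) = 0.4785.
Starting from Cart, the probability is 0.4789.

0.4789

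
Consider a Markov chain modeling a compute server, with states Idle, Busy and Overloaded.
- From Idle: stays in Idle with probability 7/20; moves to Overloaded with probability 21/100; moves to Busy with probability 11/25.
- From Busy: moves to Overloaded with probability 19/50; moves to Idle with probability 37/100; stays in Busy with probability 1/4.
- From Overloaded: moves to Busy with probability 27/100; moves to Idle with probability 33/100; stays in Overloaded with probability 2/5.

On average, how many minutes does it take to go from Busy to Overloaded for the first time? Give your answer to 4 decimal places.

Let t(s) be the expected number of minutes to first reach Overloaded from state s, with t(Overloaded) = 0. Conditioning on the first minute:
t(Idle) = 1 + 0.35·t(Idle) + 0.44·t(Busy)
t(Busy) = 1 + 0.37·t(Idle) + 0.25·t(Busy)
Solving: t(Idle) = 3.6649, t(Busy) = 3.1414.
Expected minutes from Busy to Overloaded: 3.1414.

3.1414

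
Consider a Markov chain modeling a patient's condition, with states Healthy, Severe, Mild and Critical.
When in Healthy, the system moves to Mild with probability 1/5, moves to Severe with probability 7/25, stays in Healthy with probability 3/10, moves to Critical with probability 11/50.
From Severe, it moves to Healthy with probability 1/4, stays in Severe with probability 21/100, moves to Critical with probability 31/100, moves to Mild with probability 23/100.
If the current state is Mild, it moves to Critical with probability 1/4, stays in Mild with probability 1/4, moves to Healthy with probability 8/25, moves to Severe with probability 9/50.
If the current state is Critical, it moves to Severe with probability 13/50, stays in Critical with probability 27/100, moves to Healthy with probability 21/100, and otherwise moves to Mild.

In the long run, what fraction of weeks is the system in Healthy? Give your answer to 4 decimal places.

Let the stationary distribution be π with π = πP and π_1 + π_2 + π_3 + π_4 = 1.
π_1 = 0.3·π_1 + 0.25·π_2 + 0.32·π_3 + 0.21·π_4
π_2 = 0.28·π_1 + 0.21·π_2 + 0.18·π_3 + 0.26·π_4
π_3 = 0.2·π_1 + 0.23·π_2 + 0.25·π_3 + 0.26·π_4
Solving with the normalization constraint gives π = (0.2694, 0.2349, 0.2344, 0.2612).
So the stationary probability of Healthy is 0.2694.

0.2694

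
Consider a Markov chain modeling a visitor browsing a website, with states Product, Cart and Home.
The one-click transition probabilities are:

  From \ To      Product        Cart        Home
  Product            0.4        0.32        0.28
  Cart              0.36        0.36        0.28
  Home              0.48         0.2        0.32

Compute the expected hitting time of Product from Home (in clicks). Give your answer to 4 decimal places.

Let t(s) be the expected number of clicks to first reach Product from state s, with t(Product) = 0. Conditioning on the first click:
t(Cart) = 1 + 0.36·t(Cart) + 0.28·t(Home)
t(Home) = 1 + 0.2·t(Cart) + 0.32·t(Home)
Solving: t(Cart) = 2.5316, t(Home) = 2.2152.
Expected clicks from Home to Product: 2.2152.

2.2152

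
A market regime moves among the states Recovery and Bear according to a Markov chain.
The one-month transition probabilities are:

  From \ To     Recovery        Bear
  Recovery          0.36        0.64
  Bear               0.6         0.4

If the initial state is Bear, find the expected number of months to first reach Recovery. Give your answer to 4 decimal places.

1.6667

Let t(s) be the expected number of months to first reach Recovery from state s, with t(Recovery) = 0. Conditioning on the first month:
t(Bear) = 1 + 0.4·t(Bear)
Solving: t(Bear) = 1.6667.
Expected months from Bear to Recovery: 1.6667.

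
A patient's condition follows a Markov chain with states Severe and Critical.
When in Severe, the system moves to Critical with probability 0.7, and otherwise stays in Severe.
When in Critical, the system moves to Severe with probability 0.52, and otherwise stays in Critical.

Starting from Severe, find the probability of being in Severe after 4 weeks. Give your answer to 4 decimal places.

0.4276

Propagate the distribution vector 4 weeks from Severe.
After 0 weeks: (1.0000, 0.0000)
After 1 week: (0.3000, 0.7000)
After 2 weeks: (0.4540, 0.5460)
After 3 weeks: (0.4201, 0.5799)
After 4 weeks: (0.4276, 0.5724)
P(in Severe after 4 weeks) = 0.4276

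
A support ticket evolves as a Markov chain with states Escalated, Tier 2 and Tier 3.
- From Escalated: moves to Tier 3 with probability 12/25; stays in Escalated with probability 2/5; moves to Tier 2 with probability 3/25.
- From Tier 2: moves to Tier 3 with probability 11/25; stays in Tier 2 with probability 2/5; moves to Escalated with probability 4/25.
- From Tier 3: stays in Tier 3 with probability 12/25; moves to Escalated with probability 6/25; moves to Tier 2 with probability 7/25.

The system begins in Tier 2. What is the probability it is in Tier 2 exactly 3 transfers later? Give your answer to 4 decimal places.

0.2789

Propagate the distribution vector 3 transfers from Tier 2.
After 0 transfers: (0.0000, 1.0000, 0.0000)
After 1 transfer: (0.1600, 0.4000, 0.4400)
After 2 transfers: (0.2336, 0.3024, 0.4640)
After 3 transfers: (0.2532, 0.2789, 0.4679)
P(in Tier 2 after 3 transfers) = 0.2789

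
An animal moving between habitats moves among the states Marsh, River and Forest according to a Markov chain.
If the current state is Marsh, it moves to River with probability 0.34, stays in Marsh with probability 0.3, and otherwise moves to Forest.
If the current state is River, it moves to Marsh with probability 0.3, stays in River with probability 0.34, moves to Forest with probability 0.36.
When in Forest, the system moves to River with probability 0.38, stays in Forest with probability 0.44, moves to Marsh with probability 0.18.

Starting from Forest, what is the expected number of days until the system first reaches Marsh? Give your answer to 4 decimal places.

4.4674

Let t(s) be the expected number of days to first reach Marsh from state s, with t(Marsh) = 0. Conditioning on the first day:
t(River) = 1 + 0.34·t(River) + 0.36·t(Forest)
t(Forest) = 1 + 0.38·t(River) + 0.44·t(Forest)
Solving: t(River) = 3.9519, t(Forest) = 4.4674.
Expected days from Forest to Marsh: 4.4674.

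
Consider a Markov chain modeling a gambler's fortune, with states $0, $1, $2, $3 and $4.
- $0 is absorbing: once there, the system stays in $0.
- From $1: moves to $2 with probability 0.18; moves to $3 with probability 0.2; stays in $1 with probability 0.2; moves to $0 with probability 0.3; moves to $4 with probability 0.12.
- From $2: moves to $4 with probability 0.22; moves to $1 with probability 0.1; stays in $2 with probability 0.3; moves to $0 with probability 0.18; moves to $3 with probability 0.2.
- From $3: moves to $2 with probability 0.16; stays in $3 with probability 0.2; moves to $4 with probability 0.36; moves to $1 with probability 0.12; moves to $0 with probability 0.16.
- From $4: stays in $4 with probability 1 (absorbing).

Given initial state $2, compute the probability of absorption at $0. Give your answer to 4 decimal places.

0.4454

Let h(s) be the probability of absorption at $0 starting from transient state s. Then h($0) = 1 and h($4) = 0. By first-step analysis:
h($1) = 0.3·1 + 0.2·h($1) + 0.18·h($2) + 0.2·h($3) + 0.12·0
h($2) = 0.18·1 + 0.1·h($1) + 0.3·h($2) + 0.2·h($3) + 0.22·0
h($3) = 0.16·1 + 0.12·h($1) + 0.16·h($2) + 0.2·h($3) + 0.36·0
Solving: h($1) = 0.5688, h($2) = 0.4454, h($3) = 0.3744.
Starting from $2, the probability is 0.4454.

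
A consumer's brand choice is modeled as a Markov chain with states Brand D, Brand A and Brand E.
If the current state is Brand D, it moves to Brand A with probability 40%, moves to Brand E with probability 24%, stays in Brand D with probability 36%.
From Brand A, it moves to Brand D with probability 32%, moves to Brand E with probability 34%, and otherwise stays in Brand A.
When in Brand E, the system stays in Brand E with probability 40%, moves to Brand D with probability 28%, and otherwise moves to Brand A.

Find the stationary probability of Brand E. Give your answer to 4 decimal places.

0.3277

Let the stationary distribution be π with π = πP and π_1 + π_2 + π_3 = 1.
π_1 = 0.36·π_1 + 0.32·π_2 + 0.28·π_3
π_2 = 0.4·π_1 + 0.34·π_2 + 0.32·π_3
Solving with the normalization constraint gives π = (0.3197, 0.3526, 0.3277).
So the stationary probability of Brand E is 0.3277.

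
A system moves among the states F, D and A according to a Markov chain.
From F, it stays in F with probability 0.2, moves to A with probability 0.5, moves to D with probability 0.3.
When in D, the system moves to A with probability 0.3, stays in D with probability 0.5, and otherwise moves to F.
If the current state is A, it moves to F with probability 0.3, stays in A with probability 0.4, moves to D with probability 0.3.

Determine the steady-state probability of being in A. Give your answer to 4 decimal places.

0.3864

Let the stationary distribution be π with π = πP and π_1 + π_2 + π_3 = 1.
π_1 = 0.2·π_1 + 0.2·π_2 + 0.3·π_3
π_2 = 0.3·π_1 + 0.5·π_2 + 0.3·π_3
Solving with the normalization constraint gives π = (0.2386, 0.3750, 0.3864).
So the stationary probability of A is 0.3864.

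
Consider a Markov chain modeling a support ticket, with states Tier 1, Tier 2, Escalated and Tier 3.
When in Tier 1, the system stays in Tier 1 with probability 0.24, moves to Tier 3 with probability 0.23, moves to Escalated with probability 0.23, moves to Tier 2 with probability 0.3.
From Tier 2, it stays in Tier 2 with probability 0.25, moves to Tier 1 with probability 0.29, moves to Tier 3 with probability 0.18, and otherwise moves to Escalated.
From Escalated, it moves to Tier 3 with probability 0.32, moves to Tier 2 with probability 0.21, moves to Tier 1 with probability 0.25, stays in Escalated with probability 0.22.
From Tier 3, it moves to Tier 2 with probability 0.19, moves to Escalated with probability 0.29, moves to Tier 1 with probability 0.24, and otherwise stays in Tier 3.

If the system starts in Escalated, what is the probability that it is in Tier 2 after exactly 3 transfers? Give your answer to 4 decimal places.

0.2370

Propagate the distribution vector 3 transfers from Escalated.
After 0 transfers: (0.0000, 0.0000, 1.0000, 0.0000)
After 1 transfer: (0.2500, 0.2100, 0.2200, 0.3200)
After 2 transfers: (0.2527, 0.2345, 0.2575, 0.2553)
After 3 transfers: (0.2543, 0.2370, 0.2545, 0.2542)
P(in Tier 2 after 3 transfers) = 0.2370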